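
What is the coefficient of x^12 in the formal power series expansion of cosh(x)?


The Maclaurin series is cosh(t) = sum_{m>=0} t^(2m) / (2m)!, so substituting t = x, only even powers of x are nonzero, with coefficient of x^(2m) equal to 1 / (2m)!.
For x^12 the coefficient is 1/12! = 1/479001600 = 1/479001600.

1/479001600


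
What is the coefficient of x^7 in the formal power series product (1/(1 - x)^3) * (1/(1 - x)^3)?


Combine the factors: (1/(1 - x)^3) * (1/(1 - x)^3) = 1/(1 - x)^6.
Then use 1/(1 - x)^r = sum_{k>=0} C(k + r - 1, r - 1) x^k with r = 6 and k = 7:
C(12, 5) = 792.

792


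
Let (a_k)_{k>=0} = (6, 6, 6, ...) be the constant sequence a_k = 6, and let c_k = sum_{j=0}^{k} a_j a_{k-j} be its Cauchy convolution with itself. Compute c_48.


Since a_j = 6 for all j >= 0, the convolution sum becomes
c_k = sum_{j=0}^{k} 6 * 6 = 36 * (k + 1).
Equivalently, the generating function of (a_k) is 6/(1 - x) and its square is 36/(1 - x)^2 = sum_{k>=0} 36(k + 1) x^k.
For k = 48: 36 * 49 = 1764.

1764


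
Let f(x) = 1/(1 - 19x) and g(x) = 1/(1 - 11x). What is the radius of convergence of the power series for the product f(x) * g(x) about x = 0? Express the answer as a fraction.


The radius of 1/(1 - 19x) is 1/19 (nearest singularity at x = 1/19), and the radius of 1/(1 - 11x) is 1/11.
The product f(x)*g(x) = 1/((1 - 19x)(1 - 11x)) has singularities at both 1/19 and 1/11, so its radius of convergence is the distance to the nearest one:
min(1/19, 1/11) = 1/19.

1/19


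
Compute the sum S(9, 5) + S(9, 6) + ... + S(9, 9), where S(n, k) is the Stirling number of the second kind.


By definition, S(n, k) counts partitions of an n-set into exactly k nonempty blocks.
Computing row n = 9 for k = 5..9:
S(9, k): 6951, 2646, 462, 36, 1
Sum = 10096.

10096


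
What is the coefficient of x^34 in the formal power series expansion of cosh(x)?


The Maclaurin series is cosh(t) = sum_{m>=0} t^(2m) / (2m)!, so substituting t = x, only even powers of x are nonzero, with coefficient of x^(2m) equal to 1 / (2m)!.
For x^34 the coefficient is 1/34! = 1/295232799039604140847618609643520000000 = 1/295232799039604140847618609643520000000.

1/295232799039604140847618609643520000000


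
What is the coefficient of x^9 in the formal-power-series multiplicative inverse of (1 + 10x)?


The inverse is 1/(1 + 10x). Apply the geometric identity 1/(1 - y) = sum_{k>=0} y^k with y = -10x:
1/(1 + 10x) = sum_{k>=0} (-10)^k x^k.
So the coefficient of x^9 is (-10)^9 = -1000000000.

-1000000000


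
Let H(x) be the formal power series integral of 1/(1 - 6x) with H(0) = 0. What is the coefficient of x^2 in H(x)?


1/(1 - 6x) = sum_{k>=0} 6^k x^k. Integrating termwise with H(0) = 0:
H(x) = sum_{k>=0} 6^k x^(k+1) / (k+1) = sum_{m>=1} 6^(m-1) x^m / m.
For m = 2: 6^1/2 = 6/2 = 3.

3


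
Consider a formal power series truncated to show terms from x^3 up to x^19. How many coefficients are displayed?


From x^3 to x^19 inclusive, the count is 19 - 3 + 1 = 17.

17


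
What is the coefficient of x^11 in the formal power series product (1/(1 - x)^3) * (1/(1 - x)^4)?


Combine the factors: (1/(1 - x)^3) * (1/(1 - x)^4) = 1/(1 - x)^7.
Then use 1/(1 - x)^r = sum_{k>=0} C(k + r - 1, r - 1) x^k with r = 7 and k = 11:
C(17, 6) = 12376.

12376


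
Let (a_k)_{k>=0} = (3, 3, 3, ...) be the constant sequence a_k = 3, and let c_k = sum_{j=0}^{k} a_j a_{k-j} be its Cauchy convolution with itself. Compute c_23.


Since a_j = 3 for all j >= 0, the convolution sum becomes
c_k = sum_{j=0}^{k} 3 * 3 = 9 * (k + 1).
Equivalently, the generating function of (a_k) is 3/(1 - x) and its square is 9/(1 - x)^2 = sum_{k>=0} 9(k + 1) x^k.
For k = 23: 9 * 24 = 216.

216


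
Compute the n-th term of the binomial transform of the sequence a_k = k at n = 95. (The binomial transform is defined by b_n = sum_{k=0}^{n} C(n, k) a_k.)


With a_k = k, b_n = sum_{k=0}^{n} C(n, k) k. Using k * C(n, k) = n * C(n-1, k-1) gives b_n = n * sum_{k>=1} C(n-1, k-1) = n * 2^(n-1).
For n = 95: 95 * 2^94 = 95 * 19807040628566084398385987584 = 1881668859713778017846668820480.

1881668859713778017846668820480


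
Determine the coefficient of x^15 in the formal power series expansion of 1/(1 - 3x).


The geometric series identity gives 1/(1 - c x) = sum_{k>=0} c^k x^k, so the coefficient of x^k is c^k.
Here c = 3 and k = 15.
Computing: 3^15 = 14348907

14348907


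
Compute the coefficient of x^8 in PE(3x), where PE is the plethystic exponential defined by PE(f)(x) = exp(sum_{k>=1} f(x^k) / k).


With f(x) = 3x, the exponent is sum_{k>=1} 3 x^k / k = 3 * (-ln(1 - x)). Exponentiating:
PE(3x) = exp(-3 ln(1 - x)) = 1/(1 - x)^3.
By the negative binomial expansion, [x^n] 1/(1 - x)^3 = C(n + 2, 2).
For n = 8: C(10, 2) = 45.

45


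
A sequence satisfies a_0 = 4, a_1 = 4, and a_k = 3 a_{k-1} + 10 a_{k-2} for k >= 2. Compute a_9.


The characteristic equation is t^2 - 3 t - 10 = 0, with roots r_1 = 5 and r_2 = -2 (so c_1 = r_1 + r_2, c_2 = -r_1 r_2 as required).
One can use the closed form a_n = A r_1^n + B r_2^n, but direct iteration is more reliable:
a_0 = 4, a_1 = 4, a_2 = 52, a_3 = 196, a_4 = 1108, a_5 = 5284, a_6 = 26932, a_7 = 133636, a_8 = 670228, a_9 = 3347044.
So a_9 = 3347044.

3347044


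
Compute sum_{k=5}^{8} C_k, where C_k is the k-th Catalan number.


C_5 through C_8: 42, 132, 429, 1430
Sum = 42 + 132 + 429 + 1430
= 2033

2033


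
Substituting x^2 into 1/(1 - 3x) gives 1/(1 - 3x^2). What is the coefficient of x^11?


Since 1/(1 - 3x^2) only has even powers of x,
the coefficient of x^11 (odd) is 0.

0


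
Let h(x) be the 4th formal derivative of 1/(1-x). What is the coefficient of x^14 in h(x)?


Differentiating 4 times: d^4/dx^4 [1/(1-x)] = 4!/(1-x)^5.
The expansion 1/(1-x)^5 = sum_{k>=0} C(k+4, 4) x^k, so the coefficient of x^n in 4!/(1-x)^5 is 4! * C(n+4, 4).
For n = 14: 24 * C(18, 4) = 24 * 3060 = 73440

73440


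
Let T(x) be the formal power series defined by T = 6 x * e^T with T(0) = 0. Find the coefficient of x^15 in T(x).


Apply the Lagrange inversion formula: if T = 6 x * phi(T) with phi(t) = e^t, then
[x^n] T = 6^n * (1/n) [t^(n-1)] phi(t)^n = 6^n * (1/n) [t^(n-1)] e^(n t) = 6^n * (1/n) * n^(n-1) / (n-1)! = 6^n * n^(n-1) / n!.
When c = 1 this is the Cayley count of rooted labeled trees on n vertices, divided by n!.
For n = 15: 6^15 * 15^14 / 15! = 470184984576 * 29192926025390625/1307674368000 = 73549358458593750000/7007.

73549358458593750000/7007


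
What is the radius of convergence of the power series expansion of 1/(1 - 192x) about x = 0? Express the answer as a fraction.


Expanding 1/(1 - 192x) = sum_{k>=0} 192^k x^k, the series converges when |192x| < 1, i.e., |x| < 1/192.
So the radius of convergence is 1/192 = 1/192.

1/192


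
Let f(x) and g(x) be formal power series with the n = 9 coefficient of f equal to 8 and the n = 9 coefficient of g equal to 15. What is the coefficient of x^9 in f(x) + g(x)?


Addition of formal power series is termwise.
The coefficient of x^9 in f + g = 8 + 15
= 23

23


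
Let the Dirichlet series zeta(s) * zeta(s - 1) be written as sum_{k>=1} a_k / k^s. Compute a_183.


Convolution gives a_k = sum_{d | k} d * 1 = sum_{d | k} d = sigma(k), the sum of positive divisors of k.
For k = 183, the divisors are 1, 3, 61, 183, so
sigma(183) = 1 + 3 + 61 + 183 = 248.

248


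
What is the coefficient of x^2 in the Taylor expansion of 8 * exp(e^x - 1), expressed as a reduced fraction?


exp(e^x - 1) = sum_{k>=0} Bell_k x^k / k!, where Bell_k is the k-th Bell number.
So the coefficient of x^2 is 8 * Bell_2 / 2!.
Computing: Bell_2 = 2 and 2! = 2, giving
8 * 2/2 = 8.

8


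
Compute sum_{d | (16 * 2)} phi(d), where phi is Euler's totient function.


First, 16 * 2 = 32. One classical identity is sum_{d | n} phi(d) = n (each k in [1, n] has a unique gcd with n, and among the k's with gcd(k, n) = n/d there are phi(d) of them). So the sum equals 32. We also verify directly:
Divisors of 32: 1, 2, 4, 8, 16, 32.
phi values: 1, 1, 2, 4, 8, 16.
Sum = 32.

32


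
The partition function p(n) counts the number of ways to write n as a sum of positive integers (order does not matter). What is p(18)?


Using the generating function prod_{k>=1} 1/(1-x^k), we compute p(18).
By dynamic programming over parts 1 through 18:
p(18) = 385

385


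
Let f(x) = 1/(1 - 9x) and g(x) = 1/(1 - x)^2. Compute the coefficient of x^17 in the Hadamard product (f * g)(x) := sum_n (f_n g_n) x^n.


f has coefficients f_k = 9^k. For g = 1/(1 - x)^2 the coefficient is g_k = C(k + 1, 1) = k + 1. The Hadamard coefficient is (f * g)_k = 9^k * (k + 1).
For k = 17: 9^17 * 18 = 16677181699666569 * 18 = 300189270593998242.

300189270593998242


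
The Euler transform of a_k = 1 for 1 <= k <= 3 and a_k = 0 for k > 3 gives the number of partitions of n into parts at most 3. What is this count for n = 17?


Partitions of 17 into parts at most 3:
Using generating function (1-x)^(-1)(1-x^2)^(-1)(1-x^3)^(-1),
the coefficient of x^17 = 33

33


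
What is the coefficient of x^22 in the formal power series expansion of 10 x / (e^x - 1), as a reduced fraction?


The exponential generating function for Bernoulli numbers is
x / (e^x - 1) = sum_{k>=0} B_k x^k / k!.
So the coefficient of x^22 in 10 x / (e^x - 1) is 10 B_22 / 22!.
Computing: B_22 = 854513/138, 22! = 1124000727777607680000, giving
10 * 854513/138 / 1124000727777607680000 = 77683/1410110003939180544000.

77683/1410110003939180544000


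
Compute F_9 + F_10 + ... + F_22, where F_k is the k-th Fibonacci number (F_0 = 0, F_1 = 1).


Use the identity sum_{k=0}^{N} F_k = F_{N+2} - 1 (which follows from F_{k+2} - F_{k+1} = F_k). Then
sum_{k=9}^{22} F_k = (F_{24} - 1) - (F_{10} - 1) = F_{24} - F_{10}.
Computing: F_{24} = 46368, F_{10} = 55, so
Sum = 46368 - 55 = 46313.

46313


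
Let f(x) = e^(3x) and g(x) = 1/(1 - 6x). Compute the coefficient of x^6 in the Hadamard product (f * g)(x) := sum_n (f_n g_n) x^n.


Expanding: f_k = 3^k/k! (from e^(3x)) and g_k = 6^k (from 1/(1 - 6x)). So the Hadamard coefficient (f * g)_k = 3^k 6^k / k! = (18)^k / k!.
For k = 6: 18^6/6! = 34012224/720 = 236196/5.

236196/5


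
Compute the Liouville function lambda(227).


The Liouville function is lambda(k) = (-1)^Omega(k), where Omega(k) counts the prime factors of k with multiplicity.
Factoring: 227 = 227, so Omega(227) = 1.
lambda(227) = (-1)^1 = -1.

-1


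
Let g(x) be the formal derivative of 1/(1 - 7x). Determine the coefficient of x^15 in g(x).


Differentiate termwise: d/dx sum_{k>=0} 7^k x^k = sum_{k>=1} k 7^k x^(k-1) = sum_{j>=0} (j+1) 7^(j+1) x^j.
Equivalently, d/dx [1/(1 - 7x)] = 7/(1 - 7x)^2.
For j = 15: 16 * 7^16 = 16 * 33232930569601 = 531726889113616.

531726889113616


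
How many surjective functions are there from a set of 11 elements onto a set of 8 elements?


By inclusion-exclusion on which target elements are missed, the number of surjections from an n-set onto a k-set is
surj(n, k) = sum_{j=0}^{k} (-1)^j C(k, j) (k - j)^n.
Equivalently surj(n, k) = k! * S(n, k), where S(n, k) is the Stirling number of the second kind.
For n = 11, k = 8:
S(11, 8) = 11880, so
surj = 8! * 11880 = 40320 * 11880 = 479001600.

479001600


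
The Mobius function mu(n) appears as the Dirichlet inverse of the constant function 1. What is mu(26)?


26 = 2 * 13 (all distinct primes).
mu(26) = (-1)^2 = 1

1


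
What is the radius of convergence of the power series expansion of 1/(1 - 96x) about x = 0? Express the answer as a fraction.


Expanding 1/(1 - 96x) = sum_{k>=0} 96^k x^k, the series converges when |96x| < 1, i.e., |x| < 1/96.
So the radius of convergence is 1/96 = 1/96.

1/96


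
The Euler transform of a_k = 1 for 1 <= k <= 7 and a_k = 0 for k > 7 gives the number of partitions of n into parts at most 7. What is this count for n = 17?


Partitions of 17 into parts at most 7:
Using generating function (1-x)^(-1)(1-x^2)^(-1)...(1-x^7)^(-1),
the coefficient of x^17 = 201

201


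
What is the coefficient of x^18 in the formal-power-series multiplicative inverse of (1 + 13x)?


The inverse is 1/(1 + 13x). Apply the geometric identity 1/(1 - y) = sum_{k>=0} y^k with y = -13x:
1/(1 + 13x) = sum_{k>=0} (-13)^k x^k.
So the coefficient of x^18 is (-13)^18 = 112455406951957393129.

112455406951957393129


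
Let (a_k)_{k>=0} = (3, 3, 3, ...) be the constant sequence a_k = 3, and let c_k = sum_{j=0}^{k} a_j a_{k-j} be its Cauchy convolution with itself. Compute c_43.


Since a_j = 3 for all j >= 0, the convolution sum becomes
c_k = sum_{j=0}^{k} 3 * 3 = 9 * (k + 1).
Equivalently, the generating function of (a_k) is 3/(1 - x) and its square is 9/(1 - x)^2 = sum_{k>=0} 9(k + 1) x^k.
For k = 43: 9 * 44 = 396.

396


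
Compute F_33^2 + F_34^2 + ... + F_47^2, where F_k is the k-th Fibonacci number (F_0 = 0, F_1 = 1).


There is a standard identity sum_{k=0}^{N} F_k^2 = F_N * F_{N+1} (proved inductively from the telescoping relation F_k^2 = F_k F_{k+1} - F_{k-1} F_k). Then
sum_{k=33}^{47} F_k^2 = F_47 F_48 - F_32 F_33.
Computing: F_47 = 2971215073, F_48 = 4807526976, F_32 = 2178309, F_33 = 3524578.
Sum = 2971215073 * 4807526976 - 2178309 * 3524578 = 14284188937325330646.

14284188937325330646


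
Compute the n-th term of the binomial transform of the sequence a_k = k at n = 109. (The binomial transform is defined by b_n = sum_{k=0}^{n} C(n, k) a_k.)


With a_k = k, b_n = sum_{k=0}^{n} C(n, k) k. Using k * C(n, k) = n * C(n-1, k-1) gives b_n = n * sum_{k>=1} C(n-1, k-1) = n * 2^(n-1).
For n = 109: 109 * 2^108 = 109 * 324518553658426726783156020576256 = 35372522348768513219364006242811904.

35372522348768513219364006242811904


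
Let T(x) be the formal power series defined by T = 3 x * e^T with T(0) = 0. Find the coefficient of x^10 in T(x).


Apply the Lagrange inversion formula: if T = 3 x * phi(T) with phi(t) = e^t, then
[x^n] T = 3^n * (1/n) [t^(n-1)] phi(t)^n = 3^n * (1/n) [t^(n-1)] e^(n t) = 3^n * (1/n) * n^(n-1) / (n-1)! = 3^n * n^(n-1) / n!.
When c = 1 this is the Cayley count of rooted labeled trees on n vertices, divided by n!.
For n = 10: 3^10 * 10^9 / 10! = 59049 * 1000000000/3628800 = 113906250/7.

113906250/7


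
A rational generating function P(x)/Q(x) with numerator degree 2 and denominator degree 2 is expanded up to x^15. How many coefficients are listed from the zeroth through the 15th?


Expanding up to x^15 gives the coefficients for x^0, x^1, ..., x^15.
That is 15 + 1 = 16 coefficients in total.

16


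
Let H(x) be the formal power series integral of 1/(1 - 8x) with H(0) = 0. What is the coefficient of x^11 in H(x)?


1/(1 - 8x) = sum_{k>=0} 8^k x^k. Integrating termwise with H(0) = 0:
H(x) = sum_{k>=0} 8^k x^(k+1) / (k+1) = sum_{m>=1} 8^(m-1) x^m / m.
For m = 11: 8^10/11 = 1073741824/11 = 1073741824/11.

1073741824/11


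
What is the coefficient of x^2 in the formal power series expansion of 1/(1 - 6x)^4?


The general identity 1/(1 - c x)^r = sum_{k>=0} c^k C(k + r - 1, r - 1) x^k follows by substituting y = c x into 1/(1 - y)^r = sum_{k>=0} C(k + r - 1, r - 1) y^k.
For c = 6, r = 4, k = 2:
6^2 * C(5, 3) = 36 * 10 = 360.

360


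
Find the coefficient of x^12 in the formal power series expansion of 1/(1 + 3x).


Write 1/(1 + c x) = 1/(1 - (-c) x) and apply the geometric-series identity
1/(1 - y) = sum_{k>=0} y^k to get 1/(1 + c x) = sum_{k>=0} (-c)^k x^k.
So the coefficient of x^k is (-c)^k = (-1)^k * c^k.
Here c = 3 and k = 12:
(-3)^12 = 1 * 531441 = 531441

531441


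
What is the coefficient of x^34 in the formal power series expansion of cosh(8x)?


The Maclaurin series is cosh(t) = sum_{m>=0} t^(2m) / (2m)!, so substituting t = 8x, only even powers of x are nonzero, with coefficient of x^(2m) equal to 8^(2m) / (2m)!.
For x^34 the coefficient is 8^34/34! = 5070602400912917605986812821504/295232799039604140847618609643520000000 = 1180591620717411303424/68739242628124575327993046875.

1180591620717411303424/68739242628124575327993046875


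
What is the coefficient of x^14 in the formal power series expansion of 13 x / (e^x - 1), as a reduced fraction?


The exponential generating function for Bernoulli numbers is
x / (e^x - 1) = sum_{k>=0} B_k x^k / k!.
So the coefficient of x^14 in 13 x / (e^x - 1) is 13 B_14 / 14!.
Computing: B_14 = 7/6, 14! = 87178291200, giving
13 * 7/6 / 87178291200 = 1/5748019200.

1/5748019200


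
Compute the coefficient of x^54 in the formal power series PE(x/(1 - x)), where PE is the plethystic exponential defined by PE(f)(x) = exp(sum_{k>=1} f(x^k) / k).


For f(x) = x/(1 - x) we have
sum_{k>=1} f(x^k) / k = sum_{k>=1} (1/k) * x^k / (1 - x^k) = sum_{k, m >= 1} x^(k m) / k,
which after exponentiating simplifies to
PE(x/(1 - x)) = prod_{k>=1} 1 / (1 - x^k).
This is the generating function for the partition function p(n), so the coefficient of x^54 is p(54).
Computing p(54) by dynamic programming over parts 1, 2, ..., 54: p(54) = 386155.

386155


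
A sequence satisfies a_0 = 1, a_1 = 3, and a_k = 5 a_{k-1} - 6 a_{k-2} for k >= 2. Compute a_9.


The characteristic equation is t^2 - 5 t + 6 = 0, with roots r_1 = 3 and r_2 = 2 (so c_1 = r_1 + r_2, c_2 = -r_1 r_2 as required).
One can use the closed form a_n = A r_1^n + B r_2^n, but direct iteration is more reliable:
a_0 = 1, a_1 = 3, a_2 = 9, a_3 = 27, a_4 = 81, a_5 = 243, a_6 = 729, a_7 = 2187, a_8 = 6561, a_9 = 19683.
So a_9 = 19683.

19683


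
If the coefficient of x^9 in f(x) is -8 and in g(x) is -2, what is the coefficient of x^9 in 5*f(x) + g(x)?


Scalar multiplication scales coefficients: 5 * -8 = -40.
Then add the g coefficient: -40 + -2
= -42

-42


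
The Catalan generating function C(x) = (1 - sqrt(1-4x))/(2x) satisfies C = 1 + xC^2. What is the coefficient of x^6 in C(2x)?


Substituting x -> 2x scales the n-th coefficient by 2^n, so [x^6] C(2x) = 2^6 * C_6.
C_6 = C(2*6, 6)/(7) = 924/7 = 132.
So 2^6 * 132 = 64 * 132 = 8448.

8448


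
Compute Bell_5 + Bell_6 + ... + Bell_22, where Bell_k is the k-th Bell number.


Recall Bell_k counts set partitions of a k-set (with Bell_0 = 1 by convention).
Bell_5 through Bell_22: 52, 203, 877, 4140, 21147, 115975, 678570, 4213597, 27644437, 190899322, 1382958545, 10480142147, 82864869804, 682076806159, 5832742205057, 51724158235372, 474869816156751, 4506715738447323
Sum = 52 + 203 + 877 + 4140 + 21147 + 115975 + 678570 + 4213597 + 27644437 + 190899322 + 1382958545 + 10480142147 + 82864869804 + 682076806159 + 5832742205057 + 51724158235372 + 474869816156751 + 4506715738447323 = 5039919483399478.

5039919483399478


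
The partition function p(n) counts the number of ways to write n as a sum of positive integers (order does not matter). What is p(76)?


Using the generating function prod_{k>=1} 1/(1-x^k), we compute p(76).
By dynamic programming over parts 1 through 76:
p(76) = 9289091

9289091


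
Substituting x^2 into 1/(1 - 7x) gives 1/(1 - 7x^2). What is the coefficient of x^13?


Since 1/(1 - 7x^2) only has even powers of x,
the coefficient of x^13 (odd) is 0.

0


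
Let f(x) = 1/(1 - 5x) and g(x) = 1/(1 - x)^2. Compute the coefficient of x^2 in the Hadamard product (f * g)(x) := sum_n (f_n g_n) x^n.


f has coefficients f_k = 5^k. For g = 1/(1 - x)^2 the coefficient is g_k = C(k + 1, 1) = k + 1. The Hadamard coefficient is (f * g)_k = 5^k * (k + 1).
For k = 2: 5^2 * 3 = 25 * 3 = 75.

75


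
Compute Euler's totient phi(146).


phi(n) counts integers in [1, n] coprime to n. Using the multiplicative formula phi(n) = n * prod_{p | n} (1 - 1/p):
146 = 2 * 73, so
phi(146) = 146 * (1 - 1/2) * (1 - 1/73) = 72.

72


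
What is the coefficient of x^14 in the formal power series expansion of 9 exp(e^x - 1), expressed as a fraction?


exp(e^x - 1) is the exponential generating function for the Bell numbers Bell_k: exp(e^x - 1) = sum_{k>=0} Bell_k x^k / k!.
So the coefficient of x^14 in 9 exp(e^x - 1) is 9 Bell_14 / 14!.
Computing: Bell_14 = 190899322 and 14! = 87178291200, giving
9 * 190899322/87178291200 = 95449661/4843238400.

95449661/4843238400


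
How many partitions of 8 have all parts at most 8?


Using the generating function (1-x)^(-1)(1-x^2)^(-1)...(1-x^8)^(-1),
the coefficient of x^8 counts these restricted partitions.
Result = 22

22


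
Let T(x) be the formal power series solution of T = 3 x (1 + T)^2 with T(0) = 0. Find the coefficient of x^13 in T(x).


Apply the Lagrange inversion formula: if T = 3 x * phi(T) with phi(t) = (1 + t)^2, then [x^n] T = 3^n * (1/n) [t^(n-1)] phi(t)^n = 3^n * (1/n) [t^(n-1)] (1 + t)^(2n) = 3^n * (1/n) C(2n, n-1).
Using the identity C(2n, n-1) = C(2n, n) * n / (n+1), the unscaled factor equals C(2n, n) / (n+1) = C_n, the n-th Catalan number.
For n = 13: C_13 = C(26, 13) / 14 = 10400600/14 = 742900.
With the 3^13 = 1594323 factor, the coefficient is 1594323 * 742900 = 1184422556700.

1184422556700


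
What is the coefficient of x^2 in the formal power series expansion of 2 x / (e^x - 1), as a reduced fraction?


The exponential generating function for Bernoulli numbers is
x / (e^x - 1) = sum_{k>=0} B_k x^k / k!.
So the coefficient of x^2 in 2 x / (e^x - 1) is 2 B_2 / 2!.
Computing: B_2 = 1/6, 2! = 2, giving
2 * 1/6 / 2 = 1/6.

1/6


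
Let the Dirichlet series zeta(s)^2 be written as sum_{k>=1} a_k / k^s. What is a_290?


The Dirichlet convolution of the constant function 1 with itself gives (1 * 1)(k) = sum_{d | k} 1 = d(k), the number of positive divisors of k.
Since zeta(s) = sum_{k>=1} 1/k^s, we have zeta(s)^2 = sum_{k>=1} d(k)/k^s, so a_k = d(k).
For k = 290: the divisors are 1, 2, 5, 10, 29, 58, 145, 290.
Count = 8.

8


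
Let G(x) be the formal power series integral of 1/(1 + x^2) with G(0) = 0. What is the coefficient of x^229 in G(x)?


1/(1 + x^2) = sum_{j>=0} (-1)^j x^(2j). Integrating termwise with G(0) = 0:
G(x) = sum_{j>=0} (-1)^j x^(2j+1) / (2j+1) = arctan(x).
Only odd powers are nonzero. For x^229 write 229 = 2*114 + 1, giving
(-1)^114 / 229 = 1/229 = 1/229.

1/229


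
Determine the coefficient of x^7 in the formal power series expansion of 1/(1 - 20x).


The geometric series identity gives 1/(1 - c x) = sum_{k>=0} c^k x^k, so the coefficient of x^k is c^k.
Here c = 20 and k = 7.
Computing: 20^7 = 1280000000

1280000000


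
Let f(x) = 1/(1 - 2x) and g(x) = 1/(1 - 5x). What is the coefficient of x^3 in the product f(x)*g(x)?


The coefficient of x^n in f*g is the Cauchy product: sum_{k=0}^{n} a^k * b^(n-k).
With a=2, b=5, n=3:
sum_{k=0}^{3} 2^k * 5^(3-k)
= 203

203


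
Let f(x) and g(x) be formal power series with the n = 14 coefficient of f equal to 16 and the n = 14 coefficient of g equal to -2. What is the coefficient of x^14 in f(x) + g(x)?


Addition of formal power series is termwise.
The coefficient of x^14 in f + g = 16 + -2
= 14

14


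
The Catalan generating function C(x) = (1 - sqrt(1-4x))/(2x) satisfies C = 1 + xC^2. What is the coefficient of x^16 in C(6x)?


Substituting x -> 6x scales the n-th coefficient by 6^n, so [x^16] C(6x) = 6^16 * C_16.
C_16 = C(2*16, 16)/(17) = 601080390/17 = 35357670.
So 6^16 * 35357670 = 2821109907456 * 35357670 = 99747873141559787520.

99747873141559787520


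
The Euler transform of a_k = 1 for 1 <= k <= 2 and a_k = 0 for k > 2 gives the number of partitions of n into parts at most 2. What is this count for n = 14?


Partitions of 14 into parts at most 2:
Using generating function (1-x)^(-1)(1-x^2)^(-1),
the coefficient of x^14 = 8

8


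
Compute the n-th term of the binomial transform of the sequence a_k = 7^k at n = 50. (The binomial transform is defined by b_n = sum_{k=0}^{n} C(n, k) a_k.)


With a_k = 7^k, b_n = sum_{k=0}^{n} C(n, k) 7^k = (1 + 7)^n by the binomial theorem.
For n = 50: (1 + 7)^50 = 8^50 = 1427247692705959881058285969449495136382746624.

1427247692705959881058285969449495136382746624


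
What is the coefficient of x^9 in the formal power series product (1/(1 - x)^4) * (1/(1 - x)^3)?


Combine the factors: (1/(1 - x)^4) * (1/(1 - x)^3) = 1/(1 - x)^7.
Then use 1/(1 - x)^r = sum_{k>=0} C(k + r - 1, r - 1) x^k with r = 7 and k = 9:
C(15, 6) = 5005.

5005


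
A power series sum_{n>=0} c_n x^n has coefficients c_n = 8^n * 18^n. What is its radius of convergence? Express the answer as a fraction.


By the root test (Cauchy-Hadamard), the radius is R = 1 / limsup_n |c_n|^(1/n).
Here |c_n|^(1/n) = (8^n * 18^n)^(1/n) = 8 * 18 = 144 for all n.
So R = 1/144 = 1/144.

1/144


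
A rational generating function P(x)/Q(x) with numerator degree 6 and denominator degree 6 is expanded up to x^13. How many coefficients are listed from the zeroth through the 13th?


Expanding up to x^13 gives the coefficients for x^0, x^1, ..., x^13.
That is 13 + 1 = 14 coefficients in total.

14


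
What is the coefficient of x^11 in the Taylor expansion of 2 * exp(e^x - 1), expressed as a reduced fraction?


exp(e^x - 1) = sum_{k>=0} Bell_k x^k / k!, where Bell_k is the k-th Bell number.
So the coefficient of x^11 is 2 * Bell_11 / 11!.
Computing: Bell_11 = 678570 and 11! = 39916800, giving
2 * 678570/39916800 = 22619/665280.

22619/665280


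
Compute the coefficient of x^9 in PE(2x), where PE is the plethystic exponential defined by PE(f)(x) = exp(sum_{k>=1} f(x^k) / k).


With f(x) = 2x, the exponent is sum_{k>=1} 2 x^k / k = 2 * (-ln(1 - x)). Exponentiating:
PE(2x) = exp(-2 ln(1 - x)) = 1/(1 - x)^2.
By the negative binomial expansion, [x^n] 1/(1 - x)^2 = C(n + 1, 1).
For n = 9: C(10, 1) = 10.

10


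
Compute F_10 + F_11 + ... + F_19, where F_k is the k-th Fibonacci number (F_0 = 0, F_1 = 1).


Use the identity sum_{k=0}^{N} F_k = F_{N+2} - 1 (which follows from F_{k+2} - F_{k+1} = F_k). Then
sum_{k=10}^{19} F_k = (F_{21} - 1) - (F_{11} - 1) = F_{21} - F_{11}.
Computing: F_{21} = 10946, F_{11} = 89, so
Sum = 10946 - 89 = 10857.

10857


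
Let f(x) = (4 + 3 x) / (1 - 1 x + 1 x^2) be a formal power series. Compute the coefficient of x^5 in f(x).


Write f(x) = sum_{k>=0} a_k x^k. Multiplying both sides by 1 - 1 x + 1 x^2 gives
(1 - 1 x + 1 x^2) sum_{k>=0} a_k x^k = 4 + 3 x.
Matching coefficients:
 x^0: a_0 = 4
 x^1: a_1 - 1 a_0 = 3  =>  a_1 = 1*4 + 3 = 7
 x^k (k >= 2): a_k = 1 a_{k-1} - 1 a_{k-2}.
Iterating: a_2 = 3, a_3 = -4, a_4 = -7, a_5 = -3.
So the coefficient of x^5 is -3.

-3


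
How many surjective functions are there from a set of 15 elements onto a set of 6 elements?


By inclusion-exclusion on which target elements are missed, the number of surjections from an n-set onto a k-set is
surj(n, k) = sum_{j=0}^{k} (-1)^j C(k, j) (k - j)^n.
Equivalently surj(n, k) = k! * S(n, k), where S(n, k) is the Stirling number of the second kind.
For n = 15, k = 6:
S(15, 6) = 420693273, so
surj = 6! * 420693273 = 720 * 420693273 = 302899156560.

302899156560


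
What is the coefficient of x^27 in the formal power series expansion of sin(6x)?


The Maclaurin series is sin(t) = sum_{k>=0} (-1)^k t^(2k+1) / (2k+1)!, so substituting t = 6x, only odd powers of x are nonzero, with coefficient of x^(2k+1) equal to (-1)^k 6^(2k+1) / (2k+1)!.
Write 27 = 2*13 + 1, giving the coefficient (-1)^13 * 6^27 / 27! = -1023490369077469249536/10888869450418352160768000000 = -76527504/814172781296875.

-76527504/814172781296875


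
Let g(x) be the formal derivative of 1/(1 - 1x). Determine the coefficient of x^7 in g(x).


Differentiate termwise: d/dx sum_{k>=0} 1^k x^k = sum_{k>=1} k 1^k x^(k-1) = sum_{j>=0} (j+1) 1^(j+1) x^j.
Equivalently, d/dx [1/(1 - 1x)] = 1/(1 - 1x)^2.
For j = 7: 8 * 1^8 = 8 * 1 = 8.

8


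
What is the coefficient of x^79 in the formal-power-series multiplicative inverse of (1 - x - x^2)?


Let the inverse be f(x) = sum_{k>=0} a_k x^k. From f(x) * (1 - x - x^2) = 1 and matching coefficients:
 x^0: a_0 = 1.
 x^1: a_1 - a_0 = 0, so a_1 = 1.
 x^k (k >= 2): a_k - a_{k-1} - a_{k-2} = 0, i.e. a_k = a_{k-1} + a_{k-2}.
This is the Fibonacci-type recurrence shifted so that a_0 = a_1 = 1.
Iterating: a_0=1, a_1=1, a_2=2, a_3=3, a_4=5, a_5=8, a_6=13, a_7=21, a_8=34, a_9=55, ...
a_79 = 23416728348467685.

23416728348467685


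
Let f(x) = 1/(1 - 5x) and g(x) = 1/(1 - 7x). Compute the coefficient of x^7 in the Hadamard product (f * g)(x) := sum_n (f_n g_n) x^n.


f has coefficients f_k = 5^k and g has coefficients g_k = 7^k, so the Hadamard product has coefficient (f*g)_k = 5^k * 7^k = 35^k.
For k = 7: 35^7 = 64339296875.

64339296875


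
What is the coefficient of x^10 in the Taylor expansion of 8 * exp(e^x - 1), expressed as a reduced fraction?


exp(e^x - 1) = sum_{k>=0} Bell_k x^k / k!, where Bell_k is the k-th Bell number.
So the coefficient of x^10 is 8 * Bell_10 / 10!.
Computing: Bell_10 = 115975 and 10! = 3628800, giving
8 * 115975/3628800 = 4639/18144.

4639/18144


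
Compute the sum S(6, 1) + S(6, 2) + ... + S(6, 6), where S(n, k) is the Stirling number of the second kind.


By definition, S(n, k) counts partitions of an n-set into exactly k nonempty blocks.
Computing row n = 6 for k = 1..6:
S(6, k): 1, 31, 90, 65, 15, 1
Sum = 203. (This equals Bell_6 since the sum runs over all k.)

203


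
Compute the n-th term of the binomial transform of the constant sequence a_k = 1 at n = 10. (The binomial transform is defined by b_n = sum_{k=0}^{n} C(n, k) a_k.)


With a_k = 1 for all k, b_n = sum_{k=0}^{n} C(n, k) = 2^n by the binomial theorem.
For n = 10: 2^10 = 1024.

1024


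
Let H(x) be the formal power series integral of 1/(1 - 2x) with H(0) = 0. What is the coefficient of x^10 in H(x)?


1/(1 - 2x) = sum_{k>=0} 2^k x^k. Integrating termwise with H(0) = 0:
H(x) = sum_{k>=0} 2^k x^(k+1) / (k+1) = sum_{m>=1} 2^(m-1) x^m / m.
For m = 10: 2^9/10 = 512/10 = 256/5.

256/5


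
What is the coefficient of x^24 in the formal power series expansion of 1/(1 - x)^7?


The negative binomial / multiset identity is
1/(1 - x)^r = sum_{k>=0} C(k + r - 1, r - 1) x^k.
Here r = 7 and k = 24, so the coefficient is
C(24 + 6, 6) = C(30, 6)
= 593775

593775


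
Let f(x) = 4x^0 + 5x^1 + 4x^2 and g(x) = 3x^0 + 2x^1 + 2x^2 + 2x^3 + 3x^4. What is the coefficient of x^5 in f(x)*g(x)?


Cauchy product at x^5:
5*3 + 4*2
= 23

23


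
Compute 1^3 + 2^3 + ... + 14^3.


This power sum has a closed form given by Faulhaber's formula
sum_{k=1}^{m} k^p = (1 / (p + 1)) * sum_{j=0}^{p} C(p + 1, j) B_j m^(p + 1 - j),
but for small m direct computation is fastest:
1 + 8 + 27 + 64 + 125 + 216 + 343 + 512 + 729 + 1000 + 1331 + 1728 + 2197 + 2744 = 11025.

11025


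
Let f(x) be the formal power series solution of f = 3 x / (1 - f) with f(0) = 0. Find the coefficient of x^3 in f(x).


Apply Lagrange inversion: f = 3 x * phi(f) with phi(t) = 1/(1 - t), so
[x^n] f = 3^n * (1/n) [t^(n-1)] phi(t)^n = 3^n * (1/n) [t^(n-1)] (1 - t)^(-n) = 3^n * (1/n) C(2n - 2, n - 1) = 3^n * C_{n-1}.
For n = 3: C_2 = C(4, 2) / 3 = 6/3 = 2.
With the 3^3 = 27 factor, the coefficient is 27 * 2 = 54.

54


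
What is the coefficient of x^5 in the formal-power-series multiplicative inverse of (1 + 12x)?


The inverse is 1/(1 + 12x). Apply the geometric identity 1/(1 - y) = sum_{k>=0} y^k with y = -12x:
1/(1 + 12x) = sum_{k>=0} (-12)^k x^k.
So the coefficient of x^5 is (-12)^5 = -248832.

-248832


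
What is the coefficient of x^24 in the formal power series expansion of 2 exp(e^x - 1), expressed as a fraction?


exp(e^x - 1) is the exponential generating function for the Bell numbers Bell_k: exp(e^x - 1) = sum_{k>=0} Bell_k x^k / k!.
So the coefficient of x^24 in 2 exp(e^x - 1) is 2 Bell_24 / 24!.
Computing: Bell_24 = 445958869294805289 and 24! = 620448401733239439360000, giving
2 * 445958869294805289/620448401733239439360000 = 148652956431601763/103408066955539906560000.

148652956431601763/103408066955539906560000


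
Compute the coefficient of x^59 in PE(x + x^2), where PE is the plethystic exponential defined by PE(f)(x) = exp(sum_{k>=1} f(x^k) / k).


With f(x) = x + x^2, the exponent is sum_{k>=1} (x^k + x^(2k)) / k = -ln(1 - x) - ln(1 - x^2). Exponentiating:
PE(x + x^2) = 1 / ((1 - x)(1 - x^2)).
This is the generating function for partitions of n into parts of size 1 or 2. The number of 2's can be any j in 0..29, and the rest are 1's, so
[x^59] = floor(59/2) + 1 = 30.

30


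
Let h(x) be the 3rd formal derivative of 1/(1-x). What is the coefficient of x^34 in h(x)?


Differentiating 3 times: d^3/dx^3 [1/(1-x)] = 3!/(1-x)^4.
The expansion 1/(1-x)^4 = sum_{k>=0} C(k+3, 3) x^k, so the coefficient of x^n in 3!/(1-x)^4 is 3! * C(n+3, 3).
For n = 34: 6 * C(37, 3) = 6 * 7770 = 46620

46620


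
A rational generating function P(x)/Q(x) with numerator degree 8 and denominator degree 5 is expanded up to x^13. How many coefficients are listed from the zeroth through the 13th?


Expanding up to x^13 gives the coefficients for x^0, x^1, ..., x^13.
That is 13 + 1 = 14 coefficients in total.

14


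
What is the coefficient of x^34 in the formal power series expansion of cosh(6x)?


The Maclaurin series is cosh(t) = sum_{m>=0} t^(2m) / (2m)!, so substituting t = 6x, only even powers of x are nonzero, with coefficient of x^(2m) equal to 6^(2m) / (2m)!.
For x^34 the coefficient is 6^34/34! = 286511799958070431838109696/295232799039604140847618609643520000000 = 4649045868/4790556007375654140625.

4649045868/4790556007375654140625


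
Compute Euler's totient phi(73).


phi(n) counts integers in [1, n] coprime to n. Using the multiplicative formula phi(n) = n * prod_{p | n} (1 - 1/p):
73 = 73, so
phi(73) = 73 * (1 - 1/73) = 72.

72


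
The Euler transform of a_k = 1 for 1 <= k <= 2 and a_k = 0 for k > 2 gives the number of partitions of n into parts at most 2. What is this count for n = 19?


Partitions of 19 into parts at most 2:
Using generating function (1-x)^(-1)(1-x^2)^(-1),
the coefficient of x^19 = 10

10


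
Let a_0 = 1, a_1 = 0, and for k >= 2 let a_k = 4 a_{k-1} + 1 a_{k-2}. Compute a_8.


Iterating the recurrence forward:
a_0 = 1
a_1 = 0
a_2 = 4*0 + 1*1 = 1
a_3 = 4*1 + 1*0 = 4
a_4 = 4*4 + 1*1 = 17
a_5 = 4*17 + 1*4 = 72
a_6 = 4*72 + 1*17 = 305
a_7 = 4*305 + 1*72 = 1292
a_8 = 4*1292 + 1*305 = 5473
So a_8 = 5473.

5473


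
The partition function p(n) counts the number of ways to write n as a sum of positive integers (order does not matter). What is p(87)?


Using the generating function prod_{k>=1} 1/(1-x^k), we compute p(87).
By dynamic programming over parts 1 through 87:
p(87) = 38887673

38887673


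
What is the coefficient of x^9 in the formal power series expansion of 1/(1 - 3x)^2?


The general identity 1/(1 - c x)^r = sum_{k>=0} c^k C(k + r - 1, r - 1) x^k follows by substituting y = c x into 1/(1 - y)^r = sum_{k>=0} C(k + r - 1, r - 1) y^k.
For c = 3, r = 2, k = 9:
3^9 * C(10, 1) = 19683 * 10 = 196830.

196830


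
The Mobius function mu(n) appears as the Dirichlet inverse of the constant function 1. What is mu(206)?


206 = 2 * 103 (all distinct primes).
mu(206) = (-1)^2 = 1

1


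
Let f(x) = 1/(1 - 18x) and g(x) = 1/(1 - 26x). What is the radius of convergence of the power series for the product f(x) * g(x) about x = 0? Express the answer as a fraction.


The radius of 1/(1 - 18x) is 1/18 (nearest singularity at x = 1/18), and the radius of 1/(1 - 26x) is 1/26.
The product f(x)*g(x) = 1/((1 - 18x)(1 - 26x)) has singularities at both 1/18 and 1/26, so its radius of convergence is the distance to the nearest one:
min(1/18, 1/26) = 1/26.

1/26


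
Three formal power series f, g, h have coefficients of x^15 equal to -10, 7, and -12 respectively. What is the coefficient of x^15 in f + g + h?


Series addition is componentwise:
-10 + 7 + -12
= -15

-15


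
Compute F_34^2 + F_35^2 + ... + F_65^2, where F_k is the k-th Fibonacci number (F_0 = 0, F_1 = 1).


There is a standard identity sum_{k=0}^{N} F_k^2 = F_N * F_{N+1} (proved inductively from the telescoping relation F_k^2 = F_k F_{k+1} - F_{k-1} F_k). Then
sum_{k=34}^{65} F_k^2 = F_65 F_66 - F_33 F_34.
Computing: F_65 = 17167680177565, F_66 = 27777890035288, F_33 = 3524578, F_34 = 5702887.
Sum = 17167680177565 * 27777890035288 - 3524578 * 5702887 = 476881932133374035685857034.

476881932133374035685857034


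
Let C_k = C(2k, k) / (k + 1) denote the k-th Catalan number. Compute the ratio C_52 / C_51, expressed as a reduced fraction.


Using C_k = (2k)! / (k! (k+1)!), the ratio C_{k+1}/C_k simplifies to
C_{k+1}/C_k = [(2k+2)! / ((k+1)! (k+2)!)] * [k! (k+1)! / (2k)!]
 = (2k+2)(2k+1) / ((k+1)(k+2)) = 2(2k+1) / (k+2).
For k = 51: 2(2*51 + 1) / (51 + 2) = 206/53 = 206/53.

206/53


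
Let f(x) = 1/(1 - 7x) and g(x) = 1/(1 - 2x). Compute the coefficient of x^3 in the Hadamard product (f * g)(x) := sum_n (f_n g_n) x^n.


f has coefficients f_k = 7^k and g has coefficients g_k = 2^k, so the Hadamard product has coefficient (f*g)_k = 7^k * 2^k = 14^k.
For k = 3: 14^3 = 2744.

2744


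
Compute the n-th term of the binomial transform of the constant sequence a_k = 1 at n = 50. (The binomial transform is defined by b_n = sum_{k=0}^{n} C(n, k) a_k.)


With a_k = 1 for all k, b_n = sum_{k=0}^{n} C(n, k) = 2^n by the binomial theorem.
For n = 50: 2^50 = 1125899906842624.

1125899906842624


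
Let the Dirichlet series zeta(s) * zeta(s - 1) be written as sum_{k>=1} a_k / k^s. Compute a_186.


Convolution gives a_k = sum_{d | k} d * 1 = sum_{d | k} d = sigma(k), the sum of positive divisors of k.
For k = 186, the divisors are 1, 2, 3, 6, 31, 62, 93, 186, so
sigma(186) = 1 + 2 + 3 + 6 + 31 + 62 + 93 + 186 = 384.

384


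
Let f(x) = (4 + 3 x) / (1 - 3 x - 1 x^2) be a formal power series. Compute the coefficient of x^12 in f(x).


Write f(x) = sum_{k>=0} a_k x^k. Multiplying both sides by 1 - 3 x - 1 x^2 gives
(1 - 3 x - 1 x^2) sum_{k>=0} a_k x^k = 4 + 3 x.
Matching coefficients:
 x^0: a_0 = 4
 x^1: a_1 - 3 a_0 = 3  =>  a_1 = 3*4 + 3 = 15
 x^k (k >= 2): a_k = 3 a_{k-1} + 1 a_{k-2}.
Iterating: a_2 = 49, a_3 = 162, a_4 = 535, a_5 = 1767, a_6 = 5836, a_7 = 19275, a_8 = 63661, a_9 = 210258, a_10 = 694435, a_11 = 2293563, a_12 = 7575124.
So the coefficient of x^12 is 7575124.

7575124


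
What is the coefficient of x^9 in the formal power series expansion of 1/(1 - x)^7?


The expansion 1/(1 - x)^r = sum_{k>=0} C(k + r - 1, r - 1) x^k follows from the multiset / negative-binomial theorem (or from repeated differentiation of the geometric series).
For r = 7 and k = 9:
C(15, 6) = 1307674368000 / (720 * 362880) = 5005.

5005


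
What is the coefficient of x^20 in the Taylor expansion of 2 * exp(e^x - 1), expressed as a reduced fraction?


exp(e^x - 1) = sum_{k>=0} Bell_k x^k / k!, where Bell_k is the k-th Bell number.
So the coefficient of x^20 is 2 * Bell_20 / 20!.
Computing: Bell_20 = 51724158235372 and 20! = 2432902008176640000, giving
2 * 51724158235372/2432902008176640000 = 263898766507/6206382673920000.

263898766507/6206382673920000


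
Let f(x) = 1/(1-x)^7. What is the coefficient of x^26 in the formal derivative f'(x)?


Differentiate: d/dx [ 1/(1-x)^r ] = r / (1-x)^(r+1).
Here r = 7, so f'(x) = 7 / (1-x)^8.
The expansion of 1/(1-x)^(r+1) has coefficient of x^n equal to C(n+r, r).
So the coefficient of x^26 in f'(x) is
7 * C(33, 7) = 7 * 4272048 = 29904336

29904336


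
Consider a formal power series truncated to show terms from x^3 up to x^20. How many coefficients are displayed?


From x^3 to x^20 inclusive, the count is 20 - 3 + 1 = 18.

18


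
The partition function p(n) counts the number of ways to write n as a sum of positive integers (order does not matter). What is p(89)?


Using the generating function prod_{k>=1} 1/(1-x^k), we compute p(89).
By dynamic programming over parts 1 through 89:
p(89) = 49995925

49995925


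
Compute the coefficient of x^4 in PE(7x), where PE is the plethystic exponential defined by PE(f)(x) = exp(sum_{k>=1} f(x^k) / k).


With f(x) = 7x, the exponent is sum_{k>=1} 7 x^k / k = 7 * (-ln(1 - x)). Exponentiating:
PE(7x) = exp(-7 ln(1 - x)) = 1/(1 - x)^7.
By the negative binomial expansion, [x^n] 1/(1 - x)^7 = C(n + 6, 6).
For n = 4: C(10, 6) = 210.

210
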